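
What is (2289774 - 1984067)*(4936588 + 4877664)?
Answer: 3000285536164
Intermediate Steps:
(2289774 - 1984067)*(4936588 + 4877664) = 305707*9814252 = 3000285536164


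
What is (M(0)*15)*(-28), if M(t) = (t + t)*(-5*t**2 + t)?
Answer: 0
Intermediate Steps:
M(t) = 2*t*(t - 5*t**2) (M(t) = (2*t)*(t - 5*t**2) = 2*t*(t - 5*t**2))
(M(0)*15)*(-28) = ((0**2*(2 - 10*0))*15)*(-28) = ((0*(2 + 0))*15)*(-28) = ((0*2)*15)*(-28) = (0*15)*(-28) = 0*(-28) = 0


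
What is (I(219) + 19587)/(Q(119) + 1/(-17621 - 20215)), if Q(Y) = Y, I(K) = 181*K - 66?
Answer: 2238377760/4502483 ≈ 497.14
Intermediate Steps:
I(K) = -66 + 181*K
(I(219) + 19587)/(Q(119) + 1/(-17621 - 20215)) = ((-66 + 181*219) + 19587)/(119 + 1/(-17621 - 20215)) = ((-66 + 39639) + 19587)/(119 + 1/(-37836)) = (39573 + 19587)/(119 - 1/37836) = 59160/(4502483/37836) = 59160*(37836/4502483) = 2238377760/4502483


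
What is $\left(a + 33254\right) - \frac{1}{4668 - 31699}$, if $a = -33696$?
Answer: $- \frac{11947701}{27031} \approx -442.0$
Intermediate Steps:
$\left(a + 33254\right) - \frac{1}{4668 - 31699} = \left(-33696 + 33254\right) - \frac{1}{4668 - 31699} = -442 - \frac{1}{-27031} = -442 - - \frac{1}{27031} = -442 + \frac{1}{27031} = - \frac{11947701}{27031}$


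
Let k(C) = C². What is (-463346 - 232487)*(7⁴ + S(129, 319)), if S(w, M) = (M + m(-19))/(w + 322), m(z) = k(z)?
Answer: -753956626323/451 ≈ -1.6717e+9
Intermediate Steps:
m(z) = z²
S(w, M) = (361 + M)/(322 + w) (S(w, M) = (M + (-19)²)/(w + 322) = (M + 361)/(322 + w) = (361 + M)/(322 + w))
(-463346 - 232487)*(7⁴ + S(129, 319)) = (-463346 - 232487)*(7⁴ + (361 + 319)/(322 + 129)) = -695833*(2401 + 680/451) = -695833*1083531/451 = -753956626323/451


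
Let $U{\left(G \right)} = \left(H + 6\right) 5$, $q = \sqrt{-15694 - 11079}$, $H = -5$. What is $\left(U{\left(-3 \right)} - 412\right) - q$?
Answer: $-407 - i \sqrt{26773} \approx -407.0 - 163.62 i$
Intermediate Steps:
$q = i \sqrt{26773}$ ($q = \sqrt{-26773} = i \sqrt{26773} \approx 163.62 i$)
$U{\left(G \right)} = 5$ ($U{\left(G \right)} = \left(-5 + 6\right) 5 = 1 \cdot 5 = 5$)
$\left(U{\left(-3 \right)} - 412\right) - q = \left(5 - 412\right) - i \sqrt{26773} = -407 - i \sqrt{26773}$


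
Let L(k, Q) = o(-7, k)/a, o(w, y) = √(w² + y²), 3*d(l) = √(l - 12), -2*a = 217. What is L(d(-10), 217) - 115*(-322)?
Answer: 37030 - 2*√419/651 ≈ 37030.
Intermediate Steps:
a = -217/2 (a = -½*217 = -217/2 ≈ -108.50)
d(l) = √(-12 + l)/3 (d(l) = √(l - 12)/3 = √(-12 + l)/3)
L(k, Q) = -2*√(49 + k²)/217 (L(k, Q) = √((-7)² + k²)/(-217/2) = √(49 + k²)*(-2/217) = -2*√(49 + k²)/217)
L(d(-10), 217) - 115*(-322) = -2*√(49 + (√(-12 - 10)/3)²)/217 - 115*(-322) = -2*√(49 + (√(-22)/3)²)/217 - 1*(-37030) = -2*√(49 + ((I*√22)/3)²)/217 + 37030 = -2*√(49 + (I*√22/3)²)/217 + 37030 = -2*√(49 - 22/9)/217 + 37030 = -2*√419/651 + 37030 = 37030 - 2*√419/651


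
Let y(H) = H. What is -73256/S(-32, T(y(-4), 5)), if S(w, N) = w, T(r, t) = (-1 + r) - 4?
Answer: 9157/4 ≈ 2289.3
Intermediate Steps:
T(r, t) = -5 + r
-73256/S(-32, T(y(-4), 5)) = -73256/(-32) = -73256*(-1/32) = 9157/4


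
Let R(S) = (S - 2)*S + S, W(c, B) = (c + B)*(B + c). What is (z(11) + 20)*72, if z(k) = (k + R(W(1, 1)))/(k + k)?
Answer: 16668/11 ≈ 1515.3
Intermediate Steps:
W(c, B) = (B + c)² (W(c, B) = (B + c)*(B + c) = (B + c)²)
R(S) = S + S*(-2 + S) (R(S) = (-2 + S)*S + S = S*(-2 + S) + S = S + S*(-2 + S))
z(k) = (12 + k)/(2*k) (z(k) = (k + (1 + 1)²*(-1 + (1 + 1)²))/(k + k) = (k + 2²*(-1 + 2²))/((2*k)) = (k + 4*(-1 + 4))*(1/(2*k)) = (k + 4*3)*(1/(2*k)) = (k + 12)*(1/(2*k)) = (12 + k)*(1/(2*k)) = (12 + k)/(2*k))
(z(11) + 20)*72 = ((½)*(12 + 11)/11 + 20)*72 = ((½)*(1/11)*23 + 20)*72 = (23/22 + 20)*72 = (463/22)*72 = 16668/11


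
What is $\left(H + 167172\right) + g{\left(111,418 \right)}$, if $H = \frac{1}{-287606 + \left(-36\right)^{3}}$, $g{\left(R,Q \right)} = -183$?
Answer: $\frac{55818077117}{334262} \approx 1.6699 \cdot 10^{5}$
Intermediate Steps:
$H = - \frac{1}{334262}$ ($H = \frac{1}{-287606 - 46656} = \frac{1}{-334262} = - \frac{1}{334262} \approx -2.9917 \cdot 10^{-6}$)
$\left(H + 167172\right) + g{\left(111,418 \right)} = \left(- \frac{1}{334262} + 167172\right) - 183 = \frac{55879247063}{334262} - 183 = \frac{55818077117}{334262}$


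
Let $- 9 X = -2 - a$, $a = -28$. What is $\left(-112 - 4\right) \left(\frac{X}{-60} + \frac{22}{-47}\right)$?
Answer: $\frac{309082}{6345} \approx 48.713$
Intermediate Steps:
$X = - \frac{26}{9}$ ($X = - \frac{-2 - -28}{9} = - \frac{-2 + 28}{9} = \left(- \frac{1}{9}\right) 26 = - \frac{26}{9} \approx -2.8889$)
$\left(-112 - 4\right) \left(\frac{X}{-60} + \frac{22}{-47}\right) = \left(-112 - 4\right) \left(- \frac{26}{9 \left(-60\right)} + \frac{22}{-47}\right) = - 116 \left(\left(- \frac{26}{9}\right) \left(- \frac{1}{60}\right) + 22 \left(- \frac{1}{47}\right)\right) = - 116 \left(\frac{13}{270} - \frac{22}{47}\right) = \left(-116\right) \left(- \frac{5329}{12690}\right) = \frac{309082}{6345}$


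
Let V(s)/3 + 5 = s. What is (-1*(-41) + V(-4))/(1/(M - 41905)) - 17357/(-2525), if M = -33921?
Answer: -2680431743/2525 ≈ -1.0616e+6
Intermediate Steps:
V(s) = -15 + 3*s
(-1*(-41) + V(-4))/(1/(M - 41905)) - 17357/(-2525) = (-1*(-41) + (-15 + 3*(-4)))/(1/(-33921 - 41905)) - 17357/(-2525) = (41 + (-15 - 12))/(1/(-75826)) - 17357*(-1/2525) = (41 - 27)/(-1/75826) + 17357/2525 = 14*(-75826) + 17357/2525 = -1061564 + 17357/2525 = -2680431743/2525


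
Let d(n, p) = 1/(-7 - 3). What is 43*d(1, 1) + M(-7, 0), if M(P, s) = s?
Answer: -43/10 ≈ -4.3000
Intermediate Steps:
d(n, p) = -⅒ (d(n, p) = 1/(-10) = -⅒)
43*d(1, 1) + M(-7, 0) = 43*(-⅒) + 0 = -43/10 + 0 = -43/10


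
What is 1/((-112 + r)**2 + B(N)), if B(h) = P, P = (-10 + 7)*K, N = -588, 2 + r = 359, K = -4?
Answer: 1/60037 ≈ 1.6656e-5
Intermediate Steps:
r = 357 (r = -2 + 359 = 357)
P = 12 (P = (-10 + 7)*(-4) = -3*(-4) = 12)
B(h) = 12
1/((-112 + r)**2 + B(N)) = 1/((-112 + 357)**2 + 12) = 1/(245**2 + 12) = 1/(60025 + 12) = 1/60037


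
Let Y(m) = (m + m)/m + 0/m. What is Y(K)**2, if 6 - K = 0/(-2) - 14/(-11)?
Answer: 4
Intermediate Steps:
K = 52/11 (K = 6 - (0/(-2) - 14/(-11)) = 6 - (0*(-1/2) - 14*(-1/11)) = 6 - (0 + 14/11) = 6 - 1*14/11 = 6 - 14/11 = 52/11 ≈ 4.7273)
Y(m) = 2 (Y(m) = (2*m)/m + 0 = 2 + 0 = 2)
Y(K)**2 = 2**2 = 4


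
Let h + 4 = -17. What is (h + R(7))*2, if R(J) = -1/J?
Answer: -296/7 ≈ -42.286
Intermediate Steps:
h = -21 (h = -4 - 17 = -21)
(h + R(7))*2 = (-21 - 1/7)*2 = (-21 - 1*⅐)*2 = (-21 - ⅐)*2 = -148/7*2 = -296/7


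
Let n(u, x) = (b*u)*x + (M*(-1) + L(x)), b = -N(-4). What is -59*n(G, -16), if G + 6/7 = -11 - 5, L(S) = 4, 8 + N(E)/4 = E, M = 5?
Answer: -5346403/7 ≈ -7.6377e+5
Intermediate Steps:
N(E) = -32 + 4*E
G = -118/7 (G = -6/7 + (-11 - 5) = -6/7 - 16 = -118/7 ≈ -16.857)
b = 48 (b = -(-32 + 4*(-4)) = -(-32 - 16) = -1*(-48) = 48)
n(u, x) = -1 + 48*u*x (n(u, x) = (48*u)*x + (5*(-1) + 4) = 48*u*x + (-5 + 4) = 48*u*x - 1 = -1 + 48*u*x)
-59*n(G, -16) = -59*(-1 + 48*(-118/7)*(-16)) = -59*(-1 + 90624/7) = -59*90617/7 = -5346403/7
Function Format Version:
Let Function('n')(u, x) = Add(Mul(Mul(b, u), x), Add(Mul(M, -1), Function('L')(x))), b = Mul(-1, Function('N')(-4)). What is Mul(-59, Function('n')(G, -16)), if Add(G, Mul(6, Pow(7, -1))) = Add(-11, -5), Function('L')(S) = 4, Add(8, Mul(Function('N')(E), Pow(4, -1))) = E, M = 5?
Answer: Rational(-5346403, 7) ≈ -7.6377e+5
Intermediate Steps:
Function('N')(E) = Add(-32, Mul(4, E))
G = Rational(-118, 7) (G = Add(Rational(-6, 7), Add(-11, -5)) = Add(Rational(-6, 7), -16) = Rational(-118, 7) ≈ -16.857)
b = 48 (b = Mul(-1, Add(-32, Mul(4, -4))) = Mul(-1, Add(-32, -16)) = Mul(-1, -48) = 48)
Function('n')(u, x) = Add(-1, Mul(48, u, x)) (Function('n')(u, x) = Add(Mul(Mul(48, u), x), Add(Mul(5, -1), 4)) = Add(Mul(48, u, x), Add(-5, 4)) = Add(Mul(48, u, x), -1) = Add(-1, Mul(48, u, x)))
Mul(-59, Function('n')(G, -16)) = Mul(-59, Add(-1, Mul(48, Rational(-118, 7), -16))) = Mul(-59, Add(-1, Rational(90624, 7))) = Mul(-59, Rational(90617, 7)) = Rational(-5346403, 7)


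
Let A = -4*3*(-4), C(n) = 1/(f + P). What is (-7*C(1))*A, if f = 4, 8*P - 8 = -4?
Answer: -224/3 ≈ -74.667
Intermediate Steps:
P = ½ (P = 1 + (⅛)*(-4) = 1 - ½ = ½ ≈ 0.50000)
C(n) = 2/9 (C(n) = 1/(4 + ½) = 1/(9/2) = 2/9)
A = 48 (A = -12*(-4) = 48)
(-7*C(1))*A = -7*2/9*48 = -14/9*48 = -224/3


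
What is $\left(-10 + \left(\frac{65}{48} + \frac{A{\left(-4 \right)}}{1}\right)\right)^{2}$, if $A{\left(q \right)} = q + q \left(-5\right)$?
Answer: $\frac{124609}{2304} \approx 54.084$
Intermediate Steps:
$A{\left(q \right)} = - 4 q$ ($A{\left(q \right)} = q - 5 q = - 4 q$)
$\left(-10 + \left(\frac{65}{48} + \frac{A{\left(-4 \right)}}{1}\right)\right)^{2} = \left(-10 + \left(\frac{65}{48} + \frac{\left(-4\right) \left(-4\right)}{1}\right)\right)^{2} = \left(-10 + \left(65 \cdot \frac{1}{48} + 16 \cdot 1\right)\right)^{2} = \left(-10 + \left(\frac{65}{48} + 16\right)\right)^{2} = \left(-10 + \frac{833}{48}\right)^{2} = \left(\frac{353}{48}\right)^{2} = \frac{124609}{2304}$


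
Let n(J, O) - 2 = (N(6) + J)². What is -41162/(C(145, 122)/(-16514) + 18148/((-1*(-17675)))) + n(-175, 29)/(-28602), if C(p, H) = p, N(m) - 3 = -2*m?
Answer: -19091707955152657/472144650033 ≈ -40436.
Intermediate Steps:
N(m) = 3 - 2*m
n(J, O) = 2 + (-9 + J)² (n(J, O) = 2 + ((3 - 2*6) + J)² = 2 + ((3 - 12) + J)² = 2 + (-9 + J)²)
-41162/(C(145, 122)/(-16514) + 18148/((-1*(-17675)))) + n(-175, 29)/(-28602) = -41162/(145/(-16514) + 18148/((-1*(-17675)))) + (2 + (-9 - 175)²)/(-28602) = -41162/(145*(-1/16514) + 18148/17675) + (2 + (-184)²)*(-1/28602) = -41162/(-145/16514 + 18148*(1/17675)) + (2 + 33856)*(-1/28602) = -41162/(-145/16514 + 18148/17675) + 33858*(-1/28602) = -41162/297133197/291884950 - 1881/1589 = -41162*291884950/297133197 - 1881/1589 = -12014568311900/297133197 - 1881/1589 = -19091707955152657/472144650033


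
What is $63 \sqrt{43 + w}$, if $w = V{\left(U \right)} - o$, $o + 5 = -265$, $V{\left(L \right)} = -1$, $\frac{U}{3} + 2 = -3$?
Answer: $126 \sqrt{78} \approx 1112.8$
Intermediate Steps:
$U = -15$ ($U = -6 + 3 \left(-3\right) = -6 - 9 = -15$)
$o = -270$ ($o = -5 - 265 = -270$)
$w = 269$ ($w = -1 - -270 = -1 + 270 = 269$)
$63 \sqrt{43 + w} = 63 \sqrt{43 + 269} = 63 \sqrt{312} = 63 \cdot 2 \sqrt{78} = 126 \sqrt{78}$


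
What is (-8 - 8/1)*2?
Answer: -32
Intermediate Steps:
(-8 - 8/1)*2 = (-8 - 8*1)*2 = (-8 - 8)*2 = -16*2 = -32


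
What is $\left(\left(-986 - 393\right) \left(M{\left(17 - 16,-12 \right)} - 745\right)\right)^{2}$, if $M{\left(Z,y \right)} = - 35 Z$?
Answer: $1156958384400$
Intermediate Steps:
$\left(\left(-986 - 393\right) \left(M{\left(17 - 16,-12 \right)} - 745\right)\right)^{2} = \left(\left(-986 - 393\right) \left(- 35 \left(17 - 16\right) - 745\right)\right)^{2} = \left(- 1379 \left(\left(-35\right) 1 - 745\right)\right)^{2} = \left(- 1379 \left(-35 - 745\right)\right)^{2} = \left(\left(-1379\right) \left(-780\right)\right)^{2} = 1075620^{2} = 1156958384400$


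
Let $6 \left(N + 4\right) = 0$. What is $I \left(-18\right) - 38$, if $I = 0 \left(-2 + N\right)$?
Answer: $-38$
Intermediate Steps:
$N = -4$ ($N = -4 + \frac{1}{6} \cdot 0 = -4 + 0 = -4$)
$I = 0$ ($I = 0 \left(-2 - 4\right) = 0 \left(-6\right) = 0$)
$I \left(-18\right) - 38 = 0 \left(-18\right) - 38 = 0 - 38 = -38$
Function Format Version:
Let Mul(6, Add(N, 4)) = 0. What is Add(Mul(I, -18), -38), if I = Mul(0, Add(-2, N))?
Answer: -38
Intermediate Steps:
N = -4 (N = Add(-4, Mul(Rational(1, 6), 0)) = Add(-4, 0) = -4)
I = 0 (I = Mul(0, Add(-2, -4)) = Mul(0, -6) = 0)
Add(Mul(I, -18), -38) = Add(Mul(0, -18), -38) = Add(0, -38) = -38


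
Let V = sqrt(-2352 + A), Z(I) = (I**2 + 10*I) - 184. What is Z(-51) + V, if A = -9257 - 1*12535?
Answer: 1907 + 4*I*sqrt(1509) ≈ 1907.0 + 155.38*I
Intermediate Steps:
Z(I) = -184 + I**2 + 10*I
A = -21792 (A = -9257 - 12535 = -21792)
V = 4*I*sqrt(1509) (V = sqrt(-2352 - 21792) = sqrt(-24144) = 4*I*sqrt(1509) ≈ 155.38*I)
Z(-51) + V = (-184 + (-51)**2 + 10*(-51)) + 4*I*sqrt(1509) = (-184 + 2601 - 510) + 4*I*sqrt(1509) = 1907 + 4*I*sqrt(1509)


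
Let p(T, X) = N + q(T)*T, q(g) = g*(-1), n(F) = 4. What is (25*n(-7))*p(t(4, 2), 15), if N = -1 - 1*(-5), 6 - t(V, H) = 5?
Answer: 300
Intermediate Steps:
t(V, H) = 1 (t(V, H) = 6 - 1*5 = 6 - 5 = 1)
q(g) = -g
N = 4 (N = -1 + 5 = 4)
p(T, X) = 4 - T² (p(T, X) = 4 + (-T)*T = 4 - T²)
(25*n(-7))*p(t(4, 2), 15) = (25*4)*(4 - 1*1²) = 100*(4 - 1*1) = 100*(4 - 1) = 100*3 = 300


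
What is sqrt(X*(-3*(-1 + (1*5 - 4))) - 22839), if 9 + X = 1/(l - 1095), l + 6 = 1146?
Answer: I*sqrt(22839) ≈ 151.13*I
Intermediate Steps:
l = 1140 (l = -6 + 1146 = 1140)
X = -404/45 (X = -9 + 1/(1140 - 1095) = -9 + 1/45 = -404/45 ≈ -8.9778)
sqrt(X*(-3*(-1 + (1*5 - 4))) - 22839) = sqrt(-(-404)*(-1 + (1*5 - 4))/15 - 22839) = sqrt(-(-404)*(-1 + (5 - 4))/15 - 22839) = sqrt(-(-404)*(-1 + 1)/15 - 22839) = sqrt(-(-404)*0/15 - 22839) = sqrt(-404/45*0 - 22839) = sqrt(0 - 22839) = sqrt(-22839) = I*sqrt(22839)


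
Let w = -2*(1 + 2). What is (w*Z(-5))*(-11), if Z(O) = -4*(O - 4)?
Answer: 2376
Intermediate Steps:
Z(O) = 16 - 4*O (Z(O) = -4*(-4 + O) = 16 - 4*O)
w = -6 (w = -2*3 = -6)
(w*Z(-5))*(-11) = -6*(16 - 4*(-5))*(-11) = -6*(16 + 20)*(-11) = -6*36*(-11) = -216*(-11) = 2376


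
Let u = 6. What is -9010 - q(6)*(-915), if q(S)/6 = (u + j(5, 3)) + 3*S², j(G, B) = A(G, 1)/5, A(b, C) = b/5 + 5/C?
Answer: 623438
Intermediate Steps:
A(b, C) = 5/C + b/5 (A(b, C) = b*(⅕) + 5/C = b/5 + 5/C = 5/C + b/5)
j(G, B) = 1 + G/25 (j(G, B) = (5/1 + G/5)/5 = (5*1 + G/5)*(⅕) = (5 + G/5)*(⅕) = 1 + G/25)
q(S) = 216/5 + 18*S² (q(S) = 6*((6 + (1 + (1/25)*5)) + 3*S²) = 6*((6 + (1 + ⅕)) + 3*S²) = 6*((6 + 6/5) + 3*S²) = 6*(36/5 + 3*S²) = 216/5 + 18*S²)
-9010 - q(6)*(-915) = -9010 - (216/5 + 18*6²)*(-915) = -9010 - (216/5 + 18*36)*(-915) = -9010 - (216/5 + 648)*(-915) = -9010 - 3456*(-915)/5 = -9010 - 1*(-632448) = -9010 + 632448 = 623438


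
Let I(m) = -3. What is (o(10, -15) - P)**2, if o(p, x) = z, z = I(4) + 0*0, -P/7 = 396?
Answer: 7667361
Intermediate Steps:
P = -2772 (P = -7*396 = -2772)
z = -3 (z = -3 + 0*0 = -3 + 0 = -3)
o(p, x) = -3
(o(10, -15) - P)**2 = (-3 - 1*(-2772))**2 = (-3 + 2772)**2 = 2769**2 = 7667361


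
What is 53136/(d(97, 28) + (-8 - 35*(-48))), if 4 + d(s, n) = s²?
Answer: 53136/11077 ≈ 4.7970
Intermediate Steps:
d(s, n) = -4 + s²
53136/(d(97, 28) + (-8 - 35*(-48))) = 53136/((-4 + 97²) + (-8 - 35*(-48))) = 53136/((-4 + 9409) + (-8 + 1680)) = 53136/(9405 + 1672) = 53136/11077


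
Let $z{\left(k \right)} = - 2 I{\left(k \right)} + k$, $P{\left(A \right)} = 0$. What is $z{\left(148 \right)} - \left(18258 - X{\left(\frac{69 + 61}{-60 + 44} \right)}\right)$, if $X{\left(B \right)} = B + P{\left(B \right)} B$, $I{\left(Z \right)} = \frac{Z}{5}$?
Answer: $- \frac{727093}{40} \approx -18177.0$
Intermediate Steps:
$I{\left(Z \right)} = \frac{Z}{5}$ ($I{\left(Z \right)} = Z \frac{1}{5} = \frac{Z}{5}$)
$X{\left(B \right)} = B$ ($X{\left(B \right)} = B + 0 B = B + 0 = B$)
$z{\left(k \right)} = \frac{3 k}{5}$ ($z{\left(k \right)} = - 2 \frac{k}{5} + k = - \frac{2 k}{5} + k = \frac{3 k}{5}$)
$z{\left(148 \right)} - \left(18258 - X{\left(\frac{69 + 61}{-60 + 44} \right)}\right) = \frac{3}{5} \cdot 148 - \left(18258 - \frac{69 + 61}{-60 + 44}\right) = \frac{444}{5} - \left(18258 - \frac{130}{-16}\right) = \frac{444}{5} - \left(18258 - 130 \left(- \frac{1}{16}\right)\right) = \frac{444}{5} - \left(18258 - - \frac{65}{8}\right) = \frac{444}{5} - \left(18258 + \frac{65}{8}\right) = \frac{444}{5} - \frac{146129}{8} = - \frac{727093}{40}$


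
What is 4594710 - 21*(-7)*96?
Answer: 4608822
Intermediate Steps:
4594710 - 21*(-7)*96 = 4594710 + 147*96 = 4594710 + 14112 = 4608822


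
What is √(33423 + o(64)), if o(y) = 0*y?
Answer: √33423 ≈ 182.82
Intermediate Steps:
o(y) = 0
√(33423 + o(64)) = √(33423 + 0) = √33423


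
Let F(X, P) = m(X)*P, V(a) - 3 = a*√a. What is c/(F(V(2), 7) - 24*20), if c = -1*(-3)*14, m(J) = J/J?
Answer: -42/473 ≈ -0.088795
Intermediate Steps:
m(J) = 1
V(a) = 3 + a^(3/2) (V(a) = 3 + a*√a = 3 + a^(3/2))
F(X, P) = P (F(X, P) = 1*P = P)
c = 42 (c = 3*14 = 42)
c/(F(V(2), 7) - 24*20) = 42/(7 - 24*20) = 42/(7 - 480) = 42/(-473) = 42*(-1/473) = -42/473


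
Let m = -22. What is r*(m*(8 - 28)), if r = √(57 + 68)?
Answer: 2200*√5 ≈ 4919.4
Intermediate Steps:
r = 5*√5 (r = √125 = 5*√5 ≈ 11.180)
r*(m*(8 - 28)) = (5*√5)*(-22*(8 - 28)) = (5*√5)*(-22*(-20)) = (5*√5)*440 = 2200*√5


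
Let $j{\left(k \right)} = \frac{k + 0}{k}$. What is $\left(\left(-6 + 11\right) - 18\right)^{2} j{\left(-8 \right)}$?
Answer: $169$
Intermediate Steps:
$j{\left(k \right)} = 1$ ($j{\left(k \right)} = \frac{k}{k} = 1$)
$\left(\left(-6 + 11\right) - 18\right)^{2} j{\left(-8 \right)} = \left(\left(-6 + 11\right) - 18\right)^{2} \cdot 1 = \left(5 - 18\right)^{2} \cdot 1 = \left(-13\right)^{2} \cdot 1 = 169 \cdot 1 = 169$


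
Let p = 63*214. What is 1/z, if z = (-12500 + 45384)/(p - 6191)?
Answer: 7291/32884 ≈ 0.22172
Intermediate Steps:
p = 13482
z = 32884/7291 (z = (-12500 + 45384)/(13482 - 6191) = 32884/7291 ≈ 4.5102)
1/z = 1/(32884/7291) = 7291/32884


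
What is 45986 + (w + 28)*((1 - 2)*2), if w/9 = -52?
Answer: 46866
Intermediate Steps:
w = -468 (w = 9*(-52) = -468)
45986 + (w + 28)*((1 - 2)*2) = 45986 + (-468 + 28)*((1 - 2)*2) = 45986 - (-440)*2 = 45986 - 440*(-2) = 45986 + 880 = 46866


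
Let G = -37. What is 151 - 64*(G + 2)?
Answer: 2391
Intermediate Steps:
151 - 64*(G + 2) = 151 - 64*(-37 + 2) = 151 - 64*(-35) = 151 + 2240 = 2391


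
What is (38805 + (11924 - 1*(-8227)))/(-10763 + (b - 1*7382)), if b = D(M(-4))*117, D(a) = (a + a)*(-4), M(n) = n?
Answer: -58956/14401 ≈ -4.0939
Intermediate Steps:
D(a) = -8*a (D(a) = (2*a)*(-4) = -8*a)
b = 3744 (b = -8*(-4)*117 = 32*117 = 3744)
(38805 + (11924 - 1*(-8227)))/(-10763 + (b - 1*7382)) = (38805 + (11924 - 1*(-8227)))/(-10763 + (3744 - 1*7382)) = (38805 + (11924 + 8227))/(-10763 + (3744 - 7382)) = (38805 + 20151)/(-10763 - 3638) = 58956/(-14401) = 58956*(-1/14401) = -58956/14401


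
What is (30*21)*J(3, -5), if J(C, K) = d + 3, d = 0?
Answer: 1890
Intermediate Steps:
J(C, K) = 3 (J(C, K) = 0 + 3 = 3)
(30*21)*J(3, -5) = (30*21)*3 = 630*3 = 1890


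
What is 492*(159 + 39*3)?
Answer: 135792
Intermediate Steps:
492*(159 + 39*3) = 492*(159 + 117) = 492*276 = 135792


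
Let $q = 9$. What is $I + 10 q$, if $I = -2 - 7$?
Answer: $81$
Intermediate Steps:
$I = -9$
$I + 10 q = -9 + 10 \cdot 9 = -9 + 90 = 81$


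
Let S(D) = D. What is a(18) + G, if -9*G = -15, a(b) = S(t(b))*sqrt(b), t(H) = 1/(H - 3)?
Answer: 5/3 + sqrt(2)/5 ≈ 1.9495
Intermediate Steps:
t(H) = 1/(-3 + H)
a(b) = sqrt(b)/(-3 + b)
G = 5/3 (G = -1/9*(-15) = 5/3 ≈ 1.6667)
a(18) + G = sqrt(18)/(-3 + 18) + 5/3 = (3*sqrt(2))/15 + 5/3 = (3*sqrt(2))*(1/15) + 5/3 = sqrt(2)/5 + 5/3 = 5/3 + sqrt(2)/5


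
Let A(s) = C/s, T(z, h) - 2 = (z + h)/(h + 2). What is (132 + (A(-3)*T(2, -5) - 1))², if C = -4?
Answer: 18225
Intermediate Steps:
T(z, h) = 2 + (h + z)/(2 + h) (T(z, h) = 2 + (z + h)/(h + 2) = 2 + (h + z)/(2 + h))
A(s) = -4/s
(132 + (A(-3)*T(2, -5) - 1))² = (132 + ((-4/(-3))*((4 + 2 + 3*(-5))/(2 - 5)) - 1))² = (132 + ((-4*(-⅓))*((4 + 2 - 15)/(-3)) - 1))² = (132 + (4*(-⅓*(-9))/3 - 1))² = (132 + ((4/3)*3 - 1))² = (132 + (4 - 1))² = (132 + 3)² = 135² = 18225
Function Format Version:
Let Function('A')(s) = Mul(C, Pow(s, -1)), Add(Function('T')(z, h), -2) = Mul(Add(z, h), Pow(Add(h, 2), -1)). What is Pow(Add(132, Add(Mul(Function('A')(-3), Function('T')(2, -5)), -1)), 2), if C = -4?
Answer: 18225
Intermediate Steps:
Function('T')(z, h) = Add(2, Mul(Pow(Add(2, h), -1), Add(h, z))) (Function('T')(z, h) = Add(2, Mul(Add(z, h), Pow(Add(h, 2), -1))) = Add(2, Mul(Add(h, z), Pow(Add(2, h), -1))) = Add(2, Mul(Pow(Add(2, h), -1), Add(h, z))))
Function('A')(s) = Mul(-4, Pow(s, -1))
Pow(Add(132, Add(Mul(Function('A')(-3), Function('T')(2, -5)), -1)), 2) = Pow(Add(132, Add(Mul(Mul(-4, Pow(-3, -1)), Mul(Pow(Add(2, -5), -1), Add(4, 2, Mul(3, -5)))), -1)), 2) = Pow(Add(132, Add(Mul(Mul(-4, Rational(-1, 3)), Mul(Pow(-3, -1), Add(4, 2, -15))), -1)), 2) = Pow(Add(132, Add(Mul(Rational(4, 3), Mul(Rational(-1, 3), -9)), -1)), 2) = Pow(Add(132, Add(Mul(Rational(4, 3), 3), -1)), 2) = Pow(Add(132, Add(4, -1)), 2) = Pow(Add(132, 3), 2) = Pow(135, 2) = 18225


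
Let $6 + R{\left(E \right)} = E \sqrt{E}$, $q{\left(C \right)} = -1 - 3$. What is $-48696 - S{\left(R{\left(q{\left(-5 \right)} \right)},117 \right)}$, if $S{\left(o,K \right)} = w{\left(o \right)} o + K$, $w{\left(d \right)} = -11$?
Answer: $-48879 - 88 i \approx -48879.0 - 88.0 i$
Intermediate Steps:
$q{\left(C \right)} = -4$
$R{\left(E \right)} = -6 + E^{\frac{3}{2}}$ ($R{\left(E \right)} = -6 + E \sqrt{E} = -6 + E^{\frac{3}{2}}$)
$S{\left(o,K \right)} = K - 11 o$ ($S{\left(o,K \right)} = - 11 o + K = K - 11 o$)
$-48696 - S{\left(R{\left(q{\left(-5 \right)} \right)},117 \right)} = -48696 - \left(117 - 11 \left(-6 + \left(-4\right)^{\frac{3}{2}}\right)\right) = -48696 - \left(117 - 11 \left(-6 - 8 i\right)\right) = -48696 - \left(117 + \left(66 + 88 i\right)\right) = -48696 - \left(183 + 88 i\right) = -48879 - 88 i$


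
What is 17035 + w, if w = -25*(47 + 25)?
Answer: 15235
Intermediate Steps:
w = -1800 (w = -25*72 = -1800)
17035 + w = 17035 - 1800 = 15235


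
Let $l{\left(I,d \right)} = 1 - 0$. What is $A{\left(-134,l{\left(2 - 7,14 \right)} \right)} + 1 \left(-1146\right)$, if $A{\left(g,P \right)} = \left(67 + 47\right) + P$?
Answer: $-1031$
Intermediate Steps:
$l{\left(I,d \right)} = 1$ ($l{\left(I,d \right)} = 1 + 0 = 1$)
$A{\left(g,P \right)} = 114 + P$
$A{\left(-134,l{\left(2 - 7,14 \right)} \right)} + 1 \left(-1146\right) = \left(114 + 1\right) + 1 \left(-1146\right) = 115 - 1146 = -1031$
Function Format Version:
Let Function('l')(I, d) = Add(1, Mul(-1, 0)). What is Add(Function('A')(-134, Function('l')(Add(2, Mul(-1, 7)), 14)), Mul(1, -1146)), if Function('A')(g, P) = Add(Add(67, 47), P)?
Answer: -1031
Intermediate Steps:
Function('l')(I, d) = 1 (Function('l')(I, d) = Add(1, 0) = 1)
Function('A')(g, P) = Add(114, P)
Add(Function('A')(-134, Function('l')(Add(2, Mul(-1, 7)), 14)), Mul(1, -1146)) = Add(Add(114, 1), Mul(1, -1146)) = Add(115, -1146) = -1031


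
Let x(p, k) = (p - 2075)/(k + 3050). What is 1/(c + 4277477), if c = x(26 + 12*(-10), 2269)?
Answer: 591/2527988666 ≈ 2.3378e-7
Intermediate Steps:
x(p, k) = (-2075 + p)/(3050 + k)
c = -241/591 (c = (-2075 + (26 + 12*(-10)))/(3050 + 2269) = (-2075 + (26 - 120))/5319 = (-2075 - 94)/5319 = (1/5319)*(-2169) = -241/591 ≈ -0.40778)
1/(c + 4277477) = 1/(-241/591 + 4277477) = 1/(2527988666/591) = 591/2527988666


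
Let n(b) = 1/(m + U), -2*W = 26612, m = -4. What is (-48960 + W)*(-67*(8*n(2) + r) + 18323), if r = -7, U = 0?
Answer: -1178446316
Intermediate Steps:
W = -13306 (W = -1/2*26612 = -13306)
n(b) = -1/4 (n(b) = 1/(-4 + 0) = 1/(-4) = -1/4)
(-48960 + W)*(-67*(8*n(2) + r) + 18323) = (-48960 - 13306)*(-67*(8*(-1/4) - 7) + 18323) = -62266*(-67*(-2 - 7) + 18323) = -62266*(-67*(-9) + 18323) = -62266*(603 + 18323) = -62266*18926 = -1178446316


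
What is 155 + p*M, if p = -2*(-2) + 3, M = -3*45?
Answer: -790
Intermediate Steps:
M = -135
p = 7 (p = 4 + 3 = 7)
155 + p*M = 155 + 7*(-135) = 155 - 945 = -790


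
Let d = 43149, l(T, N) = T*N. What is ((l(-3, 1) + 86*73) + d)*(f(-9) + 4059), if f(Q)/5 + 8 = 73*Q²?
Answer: 1659855616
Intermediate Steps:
l(T, N) = N*T
f(Q) = -40 + 365*Q² (f(Q) = -40 + 5*(73*Q²) = -40 + 365*Q²)
((l(-3, 1) + 86*73) + d)*(f(-9) + 4059) = ((1*(-3) + 86*73) + 43149)*((-40 + 365*(-9)²) + 4059) = ((-3 + 6278) + 43149)*((-40 + 365*81) + 4059) = (6275 + 43149)*((-40 + 29565) + 4059) = 49424*(29525 + 4059) = 49424*33584 = 1659855616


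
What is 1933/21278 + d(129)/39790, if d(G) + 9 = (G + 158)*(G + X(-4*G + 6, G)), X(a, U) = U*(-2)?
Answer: -355526413/423325810 ≈ -0.83984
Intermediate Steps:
X(a, U) = -2*U
d(G) = -9 - G*(158 + G) (d(G) = -9 + (G + 158)*(G - 2*G) = -9 + (158 + G)*(-G) = -9 - G*(158 + G))
1933/21278 + d(129)/39790 = 1933/21278 + (-9 - 1*129² - 158*129)/39790 = 1933*(1/21278) + (-9 - 1*16641 - 20382)*(1/39790) = 1933/21278 + (-9 - 16641 - 20382)*(1/39790) = 1933/21278 - 37032*1/39790 = 1933/21278 - 18516/19895 = -355526413/423325810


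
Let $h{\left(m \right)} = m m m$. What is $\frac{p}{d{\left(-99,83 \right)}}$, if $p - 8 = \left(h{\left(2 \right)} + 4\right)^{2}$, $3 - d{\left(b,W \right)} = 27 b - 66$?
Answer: $\frac{76}{1371} \approx 0.055434$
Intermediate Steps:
$d{\left(b,W \right)} = 69 - 27 b$ ($d{\left(b,W \right)} = 3 - \left(27 b - 66\right) = 3 - \left(-66 + 27 b\right) = 69 - 27 b$)
$h{\left(m \right)} = m^{3}$ ($h{\left(m \right)} = m^{2} m = m^{3}$)
$p = 152$ ($p = 8 + \left(2^{3} + 4\right)^{2} = 8 + \left(8 + 4\right)^{2} = 8 + 12^{2} = 8 + 144 = 152$)
$\frac{p}{d{\left(-99,83 \right)}} = \frac{152}{69 - -2673} = \frac{152}{69 + 2673} = \frac{152}{2742} = 152 \cdot \frac{1}{2742} = \frac{76}{1371}$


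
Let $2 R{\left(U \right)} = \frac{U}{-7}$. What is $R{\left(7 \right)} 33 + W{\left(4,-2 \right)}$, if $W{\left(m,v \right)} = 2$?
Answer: $- \frac{29}{2} \approx -14.5$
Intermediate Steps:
$R{\left(U \right)} = - \frac{U}{14}$ ($R{\left(U \right)} = \frac{U \frac{1}{-7}}{2} = \frac{U \left(- \frac{1}{7}\right)}{2} = \frac{\left(- \frac{1}{7}\right) U}{2} = - \frac{U}{14}$)
$R{\left(7 \right)} 33 + W{\left(4,-2 \right)} = \left(- \frac{1}{14}\right) 7 \cdot 33 + 2 = \left(- \frac{1}{2}\right) 33 + 2 = - \frac{33}{2} + 2 = - \frac{29}{2}$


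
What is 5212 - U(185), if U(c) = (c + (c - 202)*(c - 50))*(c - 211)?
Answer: -49648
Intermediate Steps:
U(c) = (-211 + c)*(c + (-202 + c)*(-50 + c)) (U(c) = (c + (-202 + c)*(-50 + c))*(-211 + c) = (-211 + c)*(c + (-202 + c)*(-50 + c)))
5212 - U(185) = 5212 - (-2131100 + 185³ - 462*185² + 63061*185) = 5212 - (-2131100 + 6331625 - 462*34225 + 11666285) = 5212 - (-2131100 + 6331625 - 15811950 + 11666285) = 5212 - 1*54860 = 5212 - 54860 = -49648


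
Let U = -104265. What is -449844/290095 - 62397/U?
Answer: -640042821/672150115 ≈ -0.95223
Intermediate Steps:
-449844/290095 - 62397/U = -449844/290095 - 62397/(-104265) = -449844*1/290095 - 62397*(-1/104265) = -449844/290095 + 6933/11585 = -640042821/672150115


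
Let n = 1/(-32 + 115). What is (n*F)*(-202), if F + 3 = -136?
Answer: 28078/83 ≈ 338.29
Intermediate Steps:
F = -139 (F = -3 - 136 = -139)
n = 1/83 ≈ 0.012048
(n*F)*(-202) = ((1/83)*(-139))*(-202) = -139/83*(-202) = 28078/83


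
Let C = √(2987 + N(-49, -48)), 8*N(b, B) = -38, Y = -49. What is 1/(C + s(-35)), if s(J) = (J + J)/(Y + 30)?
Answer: -5320/4286769 + 722*√11929/4286769 ≈ 0.017154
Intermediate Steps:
s(J) = -2*J/19 (s(J) = (J + J)/(-49 + 30) = (2*J)/(-19) = (2*J)*(-1/19) = -2*J/19)
N(b, B) = -19/4 (N(b, B) = (⅛)*(-38) = -19/4)
C = √11929/2 (C = √(2987 - 19/4) = √(11929/4) = √11929/2 ≈ 54.610)
1/(C + s(-35)) = 1/(√11929/2 - 2/19*(-35)) = 1/(√11929/2 + 70/19) = 1/(70/19 + √11929/2)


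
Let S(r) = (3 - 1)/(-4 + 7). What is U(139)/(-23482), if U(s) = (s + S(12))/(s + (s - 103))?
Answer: -419/12328050 ≈ -3.3988e-5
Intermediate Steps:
S(r) = ⅔ (S(r) = 2/3 = 2*(⅓) = ⅔)
U(s) = (⅔ + s)/(-103 + 2*s) (U(s) = (s + ⅔)/(s + (s - 103)) = (⅔ + s)/(s + (-103 + s)) = (⅔ + s)/(-103 + 2*s))
U(139)/(-23482) = ((2 + 3*139)/(3*(-103 + 2*139)))/(-23482) = ((2 + 417)/(3*(-103 + 278)))*(-1/23482) = ((⅓)*419/175)*(-1/23482) = ((⅓)*(1/175)*419)*(-1/23482) = (419/525)*(-1/23482) = -419/12328050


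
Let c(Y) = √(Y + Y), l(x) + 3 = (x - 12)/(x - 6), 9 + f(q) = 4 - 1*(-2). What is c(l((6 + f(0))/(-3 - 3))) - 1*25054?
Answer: -25054 + 2*I*√91/13 ≈ -25054.0 + 1.4676*I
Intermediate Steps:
f(q) = -3 (f(q) = -9 + (4 - 1*(-2)) = -9 + (4 + 2) = -9 + 6 = -3)
l(x) = -3 + (-12 + x)/(-6 + x) (l(x) = -3 + (x - 12)/(x - 6) = -3 + (-12 + x)/(-6 + x))
c(Y) = √2*√Y (c(Y) = √(2*Y) = √2*√Y)
c(l((6 + f(0))/(-3 - 3))) - 1*25054 = √2*√(2*(3 - (6 - 3)/(-3 - 3))/(-6 + (6 - 3)/(-3 - 3))) - 1*25054 = √2*√(2*(3 - 3/(-6))/(-6 + 3/(-6))) - 25054 = √2*√(2*(3 - 3*(-1)/6)/(-6 + 3*(-⅙))) - 25054 = √2*√(2*(3 - 1*(-½))/(-6 - ½)) - 25054 = √2*√(2*(3 + ½)/(-13/2)) - 25054 = √2*√(2*(-2/13)*(7/2)) - 25054 = √2*√(-14/13) - 25054 = √2*(I*√182/13) - 25054 = 2*I*√91/13 - 25054 = -25054 + 2*I*√91/13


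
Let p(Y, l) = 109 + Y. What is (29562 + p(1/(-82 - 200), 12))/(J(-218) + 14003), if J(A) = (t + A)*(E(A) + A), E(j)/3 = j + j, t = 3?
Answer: 8367221/96470226 ≈ 0.086734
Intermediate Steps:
E(j) = 6*j (E(j) = 3*(j + j) = 3*(2*j) = 6*j)
J(A) = 7*A*(3 + A) (J(A) = (3 + A)*(6*A + A) = (3 + A)*(7*A) = 7*A*(3 + A))
(29562 + p(1/(-82 - 200), 12))/(J(-218) + 14003) = (29562 + (109 + 1/(-82 - 200)))/(7*(-218)*(3 - 218) + 14003) = (29562 + (109 + 1/(-282)))/(7*(-218)*(-215) + 14003) = (29562 + (109 - 1/282))/(328090 + 14003) = (29562 + 30737/282)/342093 = (8367221/282)*(1/342093) = 8367221/96470226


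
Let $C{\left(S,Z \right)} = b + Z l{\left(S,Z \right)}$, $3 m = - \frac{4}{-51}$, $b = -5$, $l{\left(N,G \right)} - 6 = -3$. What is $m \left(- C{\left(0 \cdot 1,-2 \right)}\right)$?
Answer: $\frac{44}{153} \approx 0.28758$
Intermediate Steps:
$l{\left(N,G \right)} = 3$ ($l{\left(N,G \right)} = 6 - 3 = 3$)
$m = \frac{4}{153}$ ($m = \frac{\left(-4\right) \frac{1}{-51}}{3} = \frac{\left(-4\right) \left(- \frac{1}{51}\right)}{3} = \frac{1}{3} \cdot \frac{4}{51} = \frac{4}{153} \approx 0.026144$)
$C{\left(S,Z \right)} = -5 + 3 Z$ ($C{\left(S,Z \right)} = -5 + Z 3 = -5 + 3 Z$)
$m \left(- C{\left(0 \cdot 1,-2 \right)}\right) = \frac{4 \left(- (-5 + 3 \left(-2\right))\right)}{153} = \frac{4 \left(- (-5 - 6)\right)}{153} = \frac{4 \left(\left(-1\right) \left(-11\right)\right)}{153} = \frac{4}{153} \cdot 11 = \frac{44}{153}$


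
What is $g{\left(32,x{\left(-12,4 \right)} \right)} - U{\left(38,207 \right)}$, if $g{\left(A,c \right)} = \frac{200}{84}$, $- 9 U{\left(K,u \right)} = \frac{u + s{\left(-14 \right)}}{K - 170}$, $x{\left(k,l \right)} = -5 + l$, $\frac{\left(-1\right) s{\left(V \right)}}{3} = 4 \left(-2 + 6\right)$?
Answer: $\frac{6229}{2772} \approx 2.2471$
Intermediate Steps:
$s{\left(V \right)} = -48$ ($s{\left(V \right)} = - 3 \cdot 4 \left(-2 + 6\right) = - 3 \cdot 4 \cdot 4 = \left(-3\right) 16 = -48$)
$U{\left(K,u \right)} = - \frac{-48 + u}{9 \left(-170 + K\right)}$ ($U{\left(K,u \right)} = - \frac{\left(u - 48\right) \frac{1}{K - 170}}{9} = - \frac{\left(-48 + u\right) \frac{1}{-170 + K}}{9} = - \frac{\frac{1}{-170 + K} \left(-48 + u\right)}{9} = - \frac{-48 + u}{9 \left(-170 + K\right)}$)
$g{\left(A,c \right)} = \frac{50}{21}$ ($g{\left(A,c \right)} = 200 \cdot \frac{1}{84} = \frac{50}{21}$)
$g{\left(32,x{\left(-12,4 \right)} \right)} - U{\left(38,207 \right)} = \frac{50}{21} - \frac{48 - 207}{9 \left(-170 + 38\right)} = \frac{50}{21} - \frac{48 - 207}{9 \left(-132\right)} = \frac{50}{21} - \frac{1}{9} \left(- \frac{1}{132}\right) \left(-159\right) = \frac{50}{21} - \frac{53}{396} = \frac{6229}{2772}$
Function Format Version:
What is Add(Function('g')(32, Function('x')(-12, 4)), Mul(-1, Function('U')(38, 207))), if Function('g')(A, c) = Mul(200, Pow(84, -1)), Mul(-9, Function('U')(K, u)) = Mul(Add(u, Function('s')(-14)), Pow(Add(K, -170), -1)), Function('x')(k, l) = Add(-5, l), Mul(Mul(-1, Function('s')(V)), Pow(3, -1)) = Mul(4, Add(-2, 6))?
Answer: Rational(6229, 2772) ≈ 2.2471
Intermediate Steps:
Function('s')(V) = -48 (Function('s')(V) = Mul(-3, Mul(4, Add(-2, 6))) = Mul(-3, Mul(4, 4)) = Mul(-3, 16) = -48)
Function('U')(K, u) = Mul(Rational(-1, 9), Pow(Add(-170, K), -1), Add(-48, u)) (Function('U')(K, u) = Mul(Rational(-1, 9), Mul(Add(u, -48), Pow(Add(K, -170), -1))) = Mul(Rational(-1, 9), Mul(Add(-48, u), Pow(Add(-170, K), -1))) = Mul(Rational(-1, 9), Mul(Pow(Add(-170, K), -1), Add(-48, u))) = Mul(Rational(-1, 9), Pow(Add(-170, K), -1), Add(-48, u)))
Function('g')(A, c) = Rational(50, 21) (Function('g')(A, c) = Mul(200, Rational(1, 84)) = Rational(50, 21))
Add(Function('g')(32, Function('x')(-12, 4)), Mul(-1, Function('U')(38, 207))) = Add(Rational(50, 21), Mul(-1, Mul(Rational(1, 9), Pow(Add(-170, 38), -1), Add(48, Mul(-1, 207))))) = Add(Rational(50, 21), Mul(-1, Mul(Rational(1, 9), Pow(-132, -1), Add(48, -207)))) = Add(Rational(50, 21), Mul(-1, Mul(Rational(1, 9), Rational(-1, 132), -159))) = Add(Rational(50, 21), Mul(-1, Rational(53, 396))) = Add(Rational(50, 21), Rational(-53, 396)) = Rational(6229, 2772)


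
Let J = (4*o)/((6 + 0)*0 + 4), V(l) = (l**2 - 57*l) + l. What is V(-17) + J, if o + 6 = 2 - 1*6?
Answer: 1231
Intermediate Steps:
o = -10 (o = -6 + (2 - 1*6) = -6 + (2 - 6) = -6 - 4 = -10)
V(l) = l**2 - 56*l
J = -10 (J = (4*(-10))/((6 + 0)*0 + 4) = -40/(6*0 + 4) = -40/(0 + 4) = -40/4 = -40*1/4 = -10)
V(-17) + J = -17*(-56 - 17) - 10 = -17*(-73) - 10 = 1241 - 10 = 1231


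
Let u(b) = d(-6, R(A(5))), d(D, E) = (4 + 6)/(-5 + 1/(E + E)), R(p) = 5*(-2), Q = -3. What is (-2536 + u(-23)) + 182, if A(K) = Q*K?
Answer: -237954/101 ≈ -2356.0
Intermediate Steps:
A(K) = -3*K
R(p) = -10
d(D, E) = 10/(-5 + 1/(2*E))
u(b) = -200/101 (u(b) = -20*(-10)/(-1 + 10*(-10)) = -20*(-10)/(-1 - 100) = -20*(-10)/(-101) = -20*(-10)*(-1/101) = -200/101)
(-2536 + u(-23)) + 182 = (-2536 - 200/101) + 182 = -256336/101 + 182 = -237954/101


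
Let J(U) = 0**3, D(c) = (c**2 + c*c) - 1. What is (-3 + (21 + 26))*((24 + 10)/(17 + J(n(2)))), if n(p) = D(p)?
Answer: 88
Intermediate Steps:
D(c) = -1 + 2*c**2 (D(c) = (c**2 + c**2) - 1 = 2*c**2 - 1 = -1 + 2*c**2)
n(p) = -1 + 2*p**2
J(U) = 0
(-3 + (21 + 26))*((24 + 10)/(17 + J(n(2)))) = (-3 + (21 + 26))*((24 + 10)/(17 + 0)) = (-3 + 47)*(34/17) = 44*(34*(1/17)) = 44*2 = 88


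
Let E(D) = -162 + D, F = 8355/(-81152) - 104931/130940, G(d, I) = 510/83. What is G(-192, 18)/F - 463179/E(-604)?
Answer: 30439154476295407/50912013155878 ≈ 597.88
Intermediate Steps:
G(d, I) = 510/83 (G(d, I) = 510*(1/83) = 510/83)
F = -2402341053/2656510720 (F = 8355*(-1/81152) - 104931*1/130940 = -8355/81152 - 104931/130940 = -2402341053/2656510720 ≈ -0.90432)
G(-192, 18)/F - 463179/E(-604) = 510/(83*(-2402341053/2656510720)) - 463179/(-162 - 604) = (510/83)*(-2656510720/2402341053) - 463179/(-766) = -451606822400/66464769133 - 463179*(-1/766) = -451606822400/66464769133 + 463179/766 = 30439154476295407/50912013155878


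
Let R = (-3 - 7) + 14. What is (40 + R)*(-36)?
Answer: -1584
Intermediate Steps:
R = 4 (R = -10 + 14 = 4)
(40 + R)*(-36) = (40 + 4)*(-36) = 44*(-36) = -1584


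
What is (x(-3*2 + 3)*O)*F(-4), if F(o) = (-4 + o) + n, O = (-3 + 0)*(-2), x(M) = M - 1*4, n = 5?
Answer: 126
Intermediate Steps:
x(M) = -4 + M (x(M) = M - 4 = -4 + M)
O = 6 (O = -3*(-2) = 6)
F(o) = 1 + o (F(o) = (-4 + o) + 5 = 1 + o)
(x(-3*2 + 3)*O)*F(-4) = ((-4 + (-3*2 + 3))*6)*(1 - 4) = ((-4 + (-6 + 3))*6)*(-3) = ((-4 - 3)*6)*(-3) = -7*6*(-3) = -42*(-3) = 126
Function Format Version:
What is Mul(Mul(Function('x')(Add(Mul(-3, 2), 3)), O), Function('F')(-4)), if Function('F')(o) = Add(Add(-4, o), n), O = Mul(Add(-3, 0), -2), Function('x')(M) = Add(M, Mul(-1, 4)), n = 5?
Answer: 126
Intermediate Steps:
Function('x')(M) = Add(-4, M) (Function('x')(M) = Add(M, -4) = Add(-4, M))
O = 6 (O = Mul(-3, -2) = 6)
Function('F')(o) = Add(1, o) (Function('F')(o) = Add(Add(-4, o), 5) = Add(1, o))
Mul(Mul(Function('x')(Add(Mul(-3, 2), 3)), O), Function('F')(-4)) = Mul(Mul(Add(-4, Add(Mul(-3, 2), 3)), 6), Add(1, -4)) = Mul(Mul(Add(-4, Add(-6, 3)), 6), -3) = Mul(Mul(Add(-4, -3), 6), -3) = Mul(Mul(-7, 6), -3) = Mul(-42, -3) = 126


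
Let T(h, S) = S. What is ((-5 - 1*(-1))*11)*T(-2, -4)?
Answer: 176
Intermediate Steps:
((-5 - 1*(-1))*11)*T(-2, -4) = ((-5 - 1*(-1))*11)*(-4) = ((-5 + 1)*11)*(-4) = -4*11*(-4) = -44*(-4) = 176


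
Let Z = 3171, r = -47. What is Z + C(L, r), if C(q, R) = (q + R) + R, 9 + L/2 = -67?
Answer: 2925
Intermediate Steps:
L = -152 (L = -18 + 2*(-67) = -18 - 134 = -152)
C(q, R) = q + 2*R (C(q, R) = (R + q) + R = q + 2*R)
Z + C(L, r) = 3171 + (-152 + 2*(-47)) = 3171 + (-152 - 94) = 3171 - 246 = 2925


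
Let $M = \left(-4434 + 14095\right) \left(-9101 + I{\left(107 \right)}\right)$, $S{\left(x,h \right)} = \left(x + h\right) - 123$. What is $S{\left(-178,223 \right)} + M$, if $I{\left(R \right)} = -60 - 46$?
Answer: $-88948905$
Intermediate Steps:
$I{\left(R \right)} = -106$
$S{\left(x,h \right)} = -123 + h + x$ ($S{\left(x,h \right)} = \left(h + x\right) - 123 = -123 + h + x$)
$M = -88948827$ ($M = \left(-4434 + 14095\right) \left(-9101 - 106\right) = 9661 \left(-9207\right) = -88948827$)
$S{\left(-178,223 \right)} + M = \left(-123 + 223 - 178\right) - 88948827 = -78 - 88948827 = -88948905$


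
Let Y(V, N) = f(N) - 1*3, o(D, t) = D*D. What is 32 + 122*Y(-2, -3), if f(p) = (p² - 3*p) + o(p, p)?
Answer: 2960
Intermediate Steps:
o(D, t) = D²
f(p) = -3*p + 2*p² (f(p) = (p² - 3*p) + p² = -3*p + 2*p²)
Y(V, N) = -3 + N*(-3 + 2*N) (Y(V, N) = N*(-3 + 2*N) - 1*3 = N*(-3 + 2*N) - 3 = -3 + N*(-3 + 2*N))
32 + 122*Y(-2, -3) = 32 + 122*(-3 - 3*(-3) + 2*(-3)²) = 32 + 122*(-3 + 9 + 2*9) = 32 + 122*(-3 + 9 + 18) = 32 + 122*24 = 32 + 2928 = 2960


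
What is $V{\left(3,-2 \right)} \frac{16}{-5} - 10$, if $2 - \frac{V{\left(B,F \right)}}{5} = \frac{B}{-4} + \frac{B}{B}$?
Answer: $-38$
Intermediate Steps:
$V{\left(B,F \right)} = 5 + \frac{5 B}{4}$ ($V{\left(B,F \right)} = 10 - 5 \left(\frac{B}{-4} + \frac{B}{B}\right) = 10 - 5 \left(B \left(- \frac{1}{4}\right) + 1\right) = 10 - 5 \left(- \frac{B}{4} + 1\right) = 10 - 5 \left(1 - \frac{B}{4}\right) = 10 + \left(-5 + \frac{5 B}{4}\right) = 5 + \frac{5 B}{4}$)
$V{\left(3,-2 \right)} \frac{16}{-5} - 10 = \left(5 + \frac{5}{4} \cdot 3\right) \frac{16}{-5} - 10 = \left(5 + \frac{15}{4}\right) 16 \left(- \frac{1}{5}\right) - 10 = \frac{35}{4} \left(- \frac{16}{5}\right) - 10 = -28 - 10 = -38$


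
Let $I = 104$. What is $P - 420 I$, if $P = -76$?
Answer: $-43756$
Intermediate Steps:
$P - 420 I = -76 - 43680 = -43756$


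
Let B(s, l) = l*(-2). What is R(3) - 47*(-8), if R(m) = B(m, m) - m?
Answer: 367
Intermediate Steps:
B(s, l) = -2*l
R(m) = -3*m (R(m) = -2*m - m = -3*m)
R(3) - 47*(-8) = -3*3 - 47*(-8) = -9 + 376 = 367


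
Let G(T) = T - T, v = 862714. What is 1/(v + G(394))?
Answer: 1/862714 ≈ 1.1591e-6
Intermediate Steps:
G(T) = 0
1/(v + G(394)) = 1/(862714 + 0) = 1/862714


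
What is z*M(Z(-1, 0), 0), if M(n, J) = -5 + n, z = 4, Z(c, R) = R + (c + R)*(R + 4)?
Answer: -36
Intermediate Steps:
Z(c, R) = R + (4 + R)*(R + c) (Z(c, R) = R + (R + c)*(4 + R) = R + (4 + R)*(R + c))
z*M(Z(-1, 0), 0) = 4*(-5 + (0² + 4*(-1) + 5*0 + 0*(-1))) = 4*(-5 + (0 - 4 + 0 + 0)) = 4*(-5 - 4) = 4*(-9) = -36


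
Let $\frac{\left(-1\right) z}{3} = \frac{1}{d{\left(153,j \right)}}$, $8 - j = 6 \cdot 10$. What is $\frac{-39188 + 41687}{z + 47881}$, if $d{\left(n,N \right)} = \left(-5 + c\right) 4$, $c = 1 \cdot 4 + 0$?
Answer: $\frac{1428}{27361} \approx 0.052191$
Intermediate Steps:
$j = -52$ ($j = 8 - 6 \cdot 10 = 8 - 60 = -52$)
$c = 4$ ($c = 4 + 0 = 4$)
$d{\left(n,N \right)} = -4$ ($d{\left(n,N \right)} = \left(-5 + 4\right) 4 = \left(-1\right) 4 = -4$)
$z = \frac{3}{4}$ ($z = - \frac{3}{-4} = \left(-3\right) \left(- \frac{1}{4}\right) = \frac{3}{4} \approx 0.75$)
$\frac{-39188 + 41687}{z + 47881} = \frac{-39188 + 41687}{\frac{3}{4} + 47881} = \frac{2499}{\frac{191527}{4}} = 2499 \cdot \frac{4}{191527} = \frac{1428}{27361}$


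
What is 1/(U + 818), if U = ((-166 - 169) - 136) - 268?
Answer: 1/79 ≈ 0.012658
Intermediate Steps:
U = -739 (U = (-335 - 136) - 268 = -471 - 268 = -739)
1/(U + 818) = 1/(-739 + 818) = 1/79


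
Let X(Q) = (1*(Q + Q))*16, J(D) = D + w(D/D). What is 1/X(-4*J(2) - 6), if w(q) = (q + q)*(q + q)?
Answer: -1/960 ≈ -0.0010417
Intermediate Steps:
w(q) = 4*q² (w(q) = (2*q)*(2*q) = 4*q²)
J(D) = 4 + D (J(D) = D + 4*(D/D)² = D + 4*1² = D + 4*1 = D + 4 = 4 + D)
X(Q) = 32*Q (X(Q) = (1*(2*Q))*16 = (2*Q)*16 = 32*Q)
1/X(-4*J(2) - 6) = 1/(32*(-4*(4 + 2) - 6)) = 1/(32*(-4*6 - 6)) = 1/(32*(-24 - 6)) = 1/(32*(-30)) = 1/(-960) = -1/960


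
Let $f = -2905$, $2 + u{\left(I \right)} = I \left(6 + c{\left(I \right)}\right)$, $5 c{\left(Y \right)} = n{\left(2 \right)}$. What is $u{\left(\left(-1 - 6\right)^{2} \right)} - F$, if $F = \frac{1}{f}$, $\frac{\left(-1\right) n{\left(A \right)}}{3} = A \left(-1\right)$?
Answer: $\frac{203815}{581} \approx 350.8$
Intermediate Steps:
$n{\left(A \right)} = 3 A$ ($n{\left(A \right)} = - 3 A \left(-1\right) = - 3 \left(- A\right) = 3 A$)
$c{\left(Y \right)} = \frac{6}{5}$ ($c{\left(Y \right)} = \frac{3 \cdot 2}{5} = \frac{1}{5} \cdot 6 = \frac{6}{5}$)
$u{\left(I \right)} = -2 + \frac{36 I}{5}$ ($u{\left(I \right)} = -2 + I \left(6 + \frac{6}{5}\right) = -2 + I \frac{36}{5} = -2 + \frac{36 I}{5}$)
$F = - \frac{1}{2905}$ ($F = \frac{1}{-2905} = - \frac{1}{2905} \approx -0.00034423$)
$u{\left(\left(-1 - 6\right)^{2} \right)} - F = \left(-2 + \frac{36 \left(-1 - 6\right)^{2}}{5}\right) - - \frac{1}{2905} = \left(-2 + \frac{36 \left(-7\right)^{2}}{5}\right) + \frac{1}{2905} = \left(-2 + \frac{36}{5} \cdot 49\right) + \frac{1}{2905} = \left(-2 + \frac{1764}{5}\right) + \frac{1}{2905} = \frac{1754}{5} + \frac{1}{2905} = \frac{203815}{581}$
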